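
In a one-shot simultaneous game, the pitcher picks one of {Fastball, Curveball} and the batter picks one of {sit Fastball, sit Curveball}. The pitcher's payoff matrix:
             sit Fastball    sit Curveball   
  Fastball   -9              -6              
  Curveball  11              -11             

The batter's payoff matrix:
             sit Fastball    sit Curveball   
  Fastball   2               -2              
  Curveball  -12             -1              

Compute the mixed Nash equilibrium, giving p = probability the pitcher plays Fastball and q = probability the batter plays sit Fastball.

p = 11/15, q = 1/5

For the batter to be willing to mix, the batter must be indifferent between sit Fastball and sit Curveball, which pins down the pitcher's mix.
  the batter's payoff to sit Fastball: p·2 + (1−p)·(-12) = 14p - 12
  the batter's payoff to sit Curveball: p·(-2) + (1−p)·(-1) = -p - 1
  14p - 12 = -p - 1  ⇒  15p = 11  ⇒  p = 11/15.
In a mixed equilibrium the pitcher is indifferent between Fastball and Curveball; this condition fixes q.
  the pitcher's payoff to Fastball: q·(-9) + (1−q)·(-6) = -3q - 6
  the pitcher's payoff to Curveball: q·11 + (1−q)·(-11) = 22q - 11
  -3q - 6 = 22q - 11  ⇒  -25q = -5  ⇒  q = 1/5.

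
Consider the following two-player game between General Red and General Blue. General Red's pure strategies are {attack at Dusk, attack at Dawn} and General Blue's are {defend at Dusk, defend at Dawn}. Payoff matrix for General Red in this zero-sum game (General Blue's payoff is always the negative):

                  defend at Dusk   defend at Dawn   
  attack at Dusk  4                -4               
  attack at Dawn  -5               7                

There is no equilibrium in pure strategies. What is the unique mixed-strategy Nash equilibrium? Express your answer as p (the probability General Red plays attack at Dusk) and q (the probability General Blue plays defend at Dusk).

Set General Blue's expected payoff from defend at Dusk equal to that from defend at Dawn:
  General Blue's expected payoff from defend at Dusk: p·(-4) + (1−p)·5 = -9p + 5
  General Blue's expected payoff from defend at Dawn: p·4 + (1−p)·(-7) = 11p - 7
  -9p + 5 = 11p - 7  ⇒  -20p = -12  ⇒  p = 3/5.
In a mixed equilibrium General Red is indifferent between attack at Dusk and attack at Dawn; this condition fixes q.
  General Red's payoff from attack at Dusk: q·4 + (1−q)·(-4) = 8q - 4
  General Red's payoff from attack at Dawn: q·(-5) + (1−q)·7 = -12q + 7
  8q - 4 = -12q + 7  ⇒  20q = 11  ⇒  q = 11/20.

p = 3/5, q = 11/20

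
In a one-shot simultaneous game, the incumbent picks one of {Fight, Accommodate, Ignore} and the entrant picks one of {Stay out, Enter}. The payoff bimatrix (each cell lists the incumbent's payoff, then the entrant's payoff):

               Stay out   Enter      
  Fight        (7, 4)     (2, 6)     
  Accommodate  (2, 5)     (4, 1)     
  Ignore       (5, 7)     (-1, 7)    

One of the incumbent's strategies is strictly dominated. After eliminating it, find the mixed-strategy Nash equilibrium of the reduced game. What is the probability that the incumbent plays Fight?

p = 2/3

The incumbent's strategy Ignore is strictly dominated by Fight: 7 > 5 and 2 > -1. Eliminate Ignore.
For the entrant to be willing to mix, the entrant must be indifferent between Stay out and Enter, which pins down the incumbent's mix.
  the entrant's expected payoff from Stay out: p·4 + (1−p)·5 = -p + 5
  the entrant's expected payoff from Enter: p·6 + (1−p)·1 = 5p + 1
  -p + 5 = 5p + 1  ⇒  -6p = -4  ⇒  p = 2/3.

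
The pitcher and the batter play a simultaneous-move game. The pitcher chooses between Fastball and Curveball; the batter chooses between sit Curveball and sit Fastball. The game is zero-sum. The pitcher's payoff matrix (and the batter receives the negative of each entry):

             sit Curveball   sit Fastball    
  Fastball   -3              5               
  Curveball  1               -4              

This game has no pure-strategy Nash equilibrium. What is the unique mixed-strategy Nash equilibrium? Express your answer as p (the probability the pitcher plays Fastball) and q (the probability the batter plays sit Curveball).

p = 5/13, q = 9/13

Set the batter's expected payoff from sit Curveball equal to that from sit Fastball:
  the batter's payoff to sit Curveball: p·3 + (1−p)·(-1) = 4p - 1
  the batter's payoff to sit Fastball: p·(-5) + (1−p)·4 = -9p + 4
  4p - 1 = -9p + 4  ⇒  13p = 5  ⇒  p = 5/13.
The pitcher's indifference between Fastball and Curveball determines the batter's mixing probability q:
  the pitcher's payoff from Fastball: q·(-3) + (1−q)·5 = -8q + 5
  the pitcher's payoff from Curveball: q·1 + (1−q)·(-4) = 5q - 4
  -8q + 5 = 5q - 4  ⇒  -13q = -9  ⇒  q = 9/13.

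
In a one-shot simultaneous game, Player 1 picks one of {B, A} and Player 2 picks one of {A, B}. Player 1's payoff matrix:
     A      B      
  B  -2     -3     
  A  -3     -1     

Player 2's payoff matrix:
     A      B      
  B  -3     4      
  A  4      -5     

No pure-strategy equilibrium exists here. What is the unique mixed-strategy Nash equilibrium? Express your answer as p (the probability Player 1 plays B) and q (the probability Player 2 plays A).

p = 9/16, q = 2/3

Set Player 2's expected payoff from A equal to that from B:
  Player 2's payoff to A: p·(-3) + (1−p)·4 = -7p + 4
  Player 2's payoff to B: p·4 + (1−p)·(-5) = 9p - 5
  -7p + 4 = 9p - 5  ⇒  -16p = -9  ⇒  p = 9/16.
In a mixed equilibrium Player 1 is indifferent between B and A; this condition fixes q.
  Player 1's payoff to B: q·(-2) + (1−q)·(-3) = q - 3
  Player 1's payoff to A: q·(-3) + (1−q)·(-1) = -2q - 1
  q - 3 = -2q - 1  ⇒  3q = 2  ⇒  q = 2/3.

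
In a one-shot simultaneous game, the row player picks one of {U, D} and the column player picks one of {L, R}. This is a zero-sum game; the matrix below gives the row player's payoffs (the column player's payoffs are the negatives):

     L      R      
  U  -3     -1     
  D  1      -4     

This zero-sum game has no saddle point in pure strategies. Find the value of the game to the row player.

In a mixed equilibrium the row player is indifferent between U and D; this condition fixes q.
  the row player's payoff from U: q·(-3) + (1−q)·(-1) = -2q - 1
  the row player's payoff from D: q·1 + (1−q)·(-4) = 5q - 4
  -2q - 1 = 5q - 4  ⇒  -7q = -3  ⇒  q = 3/7.
The value is the row player's expected payoff against this mix (using U): (3/7)·(-3) + (4/7)·(-1) = -13/7.

v = -13/7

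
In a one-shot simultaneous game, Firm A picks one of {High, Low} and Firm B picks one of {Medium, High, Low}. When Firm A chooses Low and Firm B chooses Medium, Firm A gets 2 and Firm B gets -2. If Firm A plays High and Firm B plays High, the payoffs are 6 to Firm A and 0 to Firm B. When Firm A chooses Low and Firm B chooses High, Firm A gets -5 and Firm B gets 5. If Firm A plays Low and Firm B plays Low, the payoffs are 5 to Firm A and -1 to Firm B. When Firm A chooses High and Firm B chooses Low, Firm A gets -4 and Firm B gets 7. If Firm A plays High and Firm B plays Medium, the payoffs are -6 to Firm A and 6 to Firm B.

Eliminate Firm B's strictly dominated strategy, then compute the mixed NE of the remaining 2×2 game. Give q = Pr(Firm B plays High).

q = 9/20

Firm B's strategy Medium is strictly dominated by Low: 7 > 6 and -1 > -2. Eliminate Medium.
For Firm A to be willing to mix, Firm A must be indifferent between High and Low, which pins down Firm B's mix.
  Firm A's payoff to High: q·6 + (1−q)·(-4) = 10q - 4
  Firm A's payoff to Low: q·(-5) + (1−q)·5 = -10q + 5
  10q - 4 = -10q + 5  ⇒  20q = 9  ⇒  q = 9/20.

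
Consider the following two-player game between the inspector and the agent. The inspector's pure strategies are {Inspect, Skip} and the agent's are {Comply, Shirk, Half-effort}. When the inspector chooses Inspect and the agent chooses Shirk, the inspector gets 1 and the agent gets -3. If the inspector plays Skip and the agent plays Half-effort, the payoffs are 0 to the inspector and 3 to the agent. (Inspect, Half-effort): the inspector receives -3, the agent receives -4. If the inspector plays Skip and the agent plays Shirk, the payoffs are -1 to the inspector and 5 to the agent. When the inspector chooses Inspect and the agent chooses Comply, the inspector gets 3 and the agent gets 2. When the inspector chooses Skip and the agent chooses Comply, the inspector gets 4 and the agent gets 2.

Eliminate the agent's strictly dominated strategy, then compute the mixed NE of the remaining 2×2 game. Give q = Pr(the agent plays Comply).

q = 2/3

The agent's strategy Half-effort is strictly dominated by Shirk: -3 > -4 and 5 > 3. Eliminate Half-effort.
In a mixed equilibrium the inspector is indifferent between Inspect and Skip; this condition fixes q.
  the inspector's expected payoff from Inspect: q·3 + (1−q)·1 = 2q + 1
  the inspector's expected payoff from Skip: q·4 + (1−q)·(-1) = 5q - 1
  2q + 1 = 5q - 1  ⇒  -3q = -2  ⇒  q = 2/3.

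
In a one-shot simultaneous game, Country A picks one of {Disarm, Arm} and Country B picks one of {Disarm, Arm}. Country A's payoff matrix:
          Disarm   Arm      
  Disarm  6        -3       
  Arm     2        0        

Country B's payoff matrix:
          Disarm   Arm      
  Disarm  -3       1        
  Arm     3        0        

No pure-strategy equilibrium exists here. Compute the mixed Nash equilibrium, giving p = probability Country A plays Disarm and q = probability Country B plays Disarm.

Set Country B's expected payoff from Disarm equal to that from Arm:
  Country B's expected payoff from Disarm: p·(-3) + (1−p)·3 = -6p + 3
  Country B's expected payoff from Arm: p·1 + (1−p)·0 = p
  -6p + 3 = p  ⇒  -7p = -3  ⇒  p = 3/7.
Set Country A's expected payoff from Disarm equal to that from Arm:
  Country A's payoff to Disarm: q·6 + (1−q)·(-3) = 9q - 3
  Country A's payoff to Arm: q·2 + (1−q)·0 = 2q
  9q - 3 = 2q  ⇒  7q = 3  ⇒  q = 3/7.

p = 3/7, q = 3/7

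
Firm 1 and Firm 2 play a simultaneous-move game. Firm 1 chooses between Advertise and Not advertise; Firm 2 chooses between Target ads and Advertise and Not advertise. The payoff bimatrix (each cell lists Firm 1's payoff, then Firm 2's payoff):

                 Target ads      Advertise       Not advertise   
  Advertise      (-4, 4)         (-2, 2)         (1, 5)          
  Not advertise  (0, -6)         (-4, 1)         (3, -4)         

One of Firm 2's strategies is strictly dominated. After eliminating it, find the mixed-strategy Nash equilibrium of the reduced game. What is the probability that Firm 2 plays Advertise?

q = 1/2

Firm 2's strategy Target ads is strictly dominated by Not advertise: 5 > 4 and -4 > -6. Eliminate Target ads.
Set Firm 1's expected payoff from Advertise equal to that from Not advertise:
  Firm 1's payoff to Advertise: q·(-2) + (1−q)·1 = -3q + 1
  Firm 1's payoff to Not advertise: q·(-4) + (1−q)·3 = -7q + 3
  -3q + 1 = -7q + 3  ⇒  4q = 2  ⇒  q = 1/2.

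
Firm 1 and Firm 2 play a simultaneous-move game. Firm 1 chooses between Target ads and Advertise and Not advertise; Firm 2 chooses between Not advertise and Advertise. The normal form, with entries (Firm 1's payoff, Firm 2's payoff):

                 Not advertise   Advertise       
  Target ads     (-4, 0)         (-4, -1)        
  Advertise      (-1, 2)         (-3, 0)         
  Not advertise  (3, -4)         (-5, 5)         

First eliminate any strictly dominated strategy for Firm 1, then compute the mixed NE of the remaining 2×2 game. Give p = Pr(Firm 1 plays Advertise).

p = 9/11

Firm 1's strategy Target ads is strictly dominated by Advertise: -1 > -4 and -3 > -4. Eliminate Target ads.
Set Firm 2's expected payoff from Not advertise equal to that from Advertise:
  Firm 2's payoff from Not advertise: p·2 + (1−p)·(-4) = 6p - 4
  Firm 2's payoff from Advertise: p·0 + (1−p)·5 = -5p + 5
  6p - 4 = -5p + 5  ⇒  11p = 9  ⇒  p = 9/11.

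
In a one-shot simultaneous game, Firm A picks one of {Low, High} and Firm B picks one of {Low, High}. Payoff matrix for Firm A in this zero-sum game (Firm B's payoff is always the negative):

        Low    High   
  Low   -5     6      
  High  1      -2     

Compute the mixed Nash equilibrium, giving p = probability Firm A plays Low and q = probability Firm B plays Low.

p = 3/14, q = 4/7

Firm B's indifference between Low and High determines Firm A's mixing probability p:
  Firm B's payoff from Low: p·5 + (1−p)·(-1) = 6p - 1
  Firm B's payoff from High: p·(-6) + (1−p)·2 = -8p + 2
  6p - 1 = -8p + 2  ⇒  14p = 3  ⇒  p = 3/14.
Set Firm A's expected payoff from Low equal to that from High:
  Firm A's payoff from Low: q·(-5) + (1−q)·6 = -11q + 6
  Firm A's payoff from High: q·1 + (1−q)·(-2) = 3q - 2
  -11q + 6 = 3q - 2  ⇒  -14q = -8  ⇒  q = 4/7.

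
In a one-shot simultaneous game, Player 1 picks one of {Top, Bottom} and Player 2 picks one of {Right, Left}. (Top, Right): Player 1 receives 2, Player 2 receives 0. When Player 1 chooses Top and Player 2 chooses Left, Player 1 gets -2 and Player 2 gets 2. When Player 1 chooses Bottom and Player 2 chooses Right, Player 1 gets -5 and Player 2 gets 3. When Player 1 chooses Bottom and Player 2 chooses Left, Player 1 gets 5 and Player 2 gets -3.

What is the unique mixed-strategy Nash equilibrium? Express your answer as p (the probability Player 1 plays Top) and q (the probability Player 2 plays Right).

Player 1's mix must leave Player 2 indifferent between Right and Left.
  Player 2's expected payoff from Right: p·0 + (1−p)·3 = -3p + 3
  Player 2's expected payoff from Left: p·2 + (1−p)·(-3) = 5p - 3
  -3p + 3 = 5p - 3  ⇒  -8p = -6  ⇒  p = 3/4.
Player 2's mix must leave Player 1 indifferent between Top and Bottom.
  Player 1's expected payoff from Top: q·2 + (1−q)·(-2) = 4q - 2
  Player 1's expected payoff from Bottom: q·(-5) + (1−q)·5 = -10q + 5
  4q - 2 = -10q + 5  ⇒  14q = 7  ⇒  q = 1/2.

p = 3/4, q = 1/2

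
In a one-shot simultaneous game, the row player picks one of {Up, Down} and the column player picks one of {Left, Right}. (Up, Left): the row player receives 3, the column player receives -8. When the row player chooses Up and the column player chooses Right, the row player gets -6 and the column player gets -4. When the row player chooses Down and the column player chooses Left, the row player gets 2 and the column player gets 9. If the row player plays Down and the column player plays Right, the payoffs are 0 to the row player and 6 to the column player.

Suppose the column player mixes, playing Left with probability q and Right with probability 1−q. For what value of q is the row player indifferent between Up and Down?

q = 6/7

The row player's indifference between Up and Down determines the column player's mixing probability q:
  the row player's expected payoff from Up: q·3 + (1−q)·(-6) = 9q - 6
  the row player's expected payoff from Down: q·2 + (1−q)·0 = 2q
  9q - 6 = 2q  ⇒  7q = 6  ⇒  q = 6/7.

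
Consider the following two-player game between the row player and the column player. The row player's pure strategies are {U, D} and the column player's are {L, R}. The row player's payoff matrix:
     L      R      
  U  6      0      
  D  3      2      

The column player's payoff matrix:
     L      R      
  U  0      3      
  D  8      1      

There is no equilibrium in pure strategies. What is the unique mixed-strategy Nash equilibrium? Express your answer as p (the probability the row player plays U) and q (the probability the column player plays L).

In a mixed equilibrium the column player is indifferent between L and R; this condition fixes p.
  the column player's payoff to L: p·0 + (1−p)·8 = -8p + 8
  the column player's payoff to R: p·3 + (1−p)·1 = 2p + 1
  -8p + 8 = 2p + 1  ⇒  -10p = -7  ⇒  p = 7/10.
In a mixed equilibrium the row player is indifferent between U and D; this condition fixes q.
  the row player's expected payoff from U: q·6 + (1−q)·0 = 6q
  the row player's expected payoff from D: q·3 + (1−q)·2 = q + 2
  6q = q + 2  ⇒  5q = 2  ⇒  q = 2/5.

p = 7/10, q = 2/5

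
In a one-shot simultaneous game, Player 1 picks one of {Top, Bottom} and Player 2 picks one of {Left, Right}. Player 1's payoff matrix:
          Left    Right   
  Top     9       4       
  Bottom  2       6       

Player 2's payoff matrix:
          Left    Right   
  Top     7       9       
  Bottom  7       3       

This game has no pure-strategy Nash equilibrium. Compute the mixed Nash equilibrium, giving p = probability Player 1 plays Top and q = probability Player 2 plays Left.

p = 2/3, q = 2/9

For Player 2 to be willing to mix, Player 2 must be indifferent between Left and Right, which pins down Player 1's mix.
  Player 2's expected payoff from Left: p·7 + (1−p)·7 = 7
  Player 2's expected payoff from Right: p·9 + (1−p)·3 = 6p + 3
  7 = 6p + 3  ⇒  -6p = -4  ⇒  p = 2/3.
Player 2's mix must leave Player 1 indifferent between Top and Bottom.
  Player 1's expected payoff from Top: q·9 + (1−q)·4 = 5q + 4
  Player 1's expected payoff from Bottom: q·2 + (1−q)·6 = -4q + 6
  5q + 4 = -4q + 6  ⇒  9q = 2  ⇒  q = 2/9.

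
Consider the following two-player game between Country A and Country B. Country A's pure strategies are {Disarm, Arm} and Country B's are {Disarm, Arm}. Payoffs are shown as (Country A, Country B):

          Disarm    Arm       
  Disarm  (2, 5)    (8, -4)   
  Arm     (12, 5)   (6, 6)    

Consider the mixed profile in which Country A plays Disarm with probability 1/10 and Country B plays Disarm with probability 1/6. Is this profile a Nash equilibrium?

Yes

Check Country B's indifference given Country A's mix p = 1/10:
  payoff from Disarm = 5; payoff from Arm = 5 — equal.
Check Country A's indifference given Country B's mix q = 1/6:
  payoff from Disarm = 7; payoff from Arm = 7 — equal.
Both players are indifferent, so neither can profitably deviate.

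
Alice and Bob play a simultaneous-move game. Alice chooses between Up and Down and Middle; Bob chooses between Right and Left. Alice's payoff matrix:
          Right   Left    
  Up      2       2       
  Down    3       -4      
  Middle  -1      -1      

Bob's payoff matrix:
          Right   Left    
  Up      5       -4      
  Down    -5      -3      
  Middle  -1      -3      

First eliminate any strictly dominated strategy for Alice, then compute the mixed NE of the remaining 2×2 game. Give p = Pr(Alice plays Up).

p = 2/11

Alice's strategy Middle is strictly dominated by Up: 2 > -1 and 2 > -1. Eliminate Middle.
For Bob to be willing to mix, Bob must be indifferent between Right and Left, which pins down Alice's mix.
  Bob's expected payoff from Right: p·5 + (1−p)·(-5) = 10p - 5
  Bob's expected payoff from Left: p·(-4) + (1−p)·(-3) = -p - 3
  10p - 5 = -p - 3  ⇒  11p = 2  ⇒  p = 2/11.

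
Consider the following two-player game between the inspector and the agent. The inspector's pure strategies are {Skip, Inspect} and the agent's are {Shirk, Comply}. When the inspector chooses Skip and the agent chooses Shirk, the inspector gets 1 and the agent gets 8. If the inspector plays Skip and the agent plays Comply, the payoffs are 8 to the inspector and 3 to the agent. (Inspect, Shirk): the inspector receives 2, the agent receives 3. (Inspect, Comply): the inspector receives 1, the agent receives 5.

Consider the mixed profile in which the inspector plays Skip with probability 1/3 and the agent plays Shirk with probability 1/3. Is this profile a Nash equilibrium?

No

Given the inspector's mix p = 1/3, the agent's payoff from Shirk is 14/3 but from Comply is 13/3. The agent strictly prefers Shirk, so the agent would not mix.
So the proposed profile is not a Nash equilibrium.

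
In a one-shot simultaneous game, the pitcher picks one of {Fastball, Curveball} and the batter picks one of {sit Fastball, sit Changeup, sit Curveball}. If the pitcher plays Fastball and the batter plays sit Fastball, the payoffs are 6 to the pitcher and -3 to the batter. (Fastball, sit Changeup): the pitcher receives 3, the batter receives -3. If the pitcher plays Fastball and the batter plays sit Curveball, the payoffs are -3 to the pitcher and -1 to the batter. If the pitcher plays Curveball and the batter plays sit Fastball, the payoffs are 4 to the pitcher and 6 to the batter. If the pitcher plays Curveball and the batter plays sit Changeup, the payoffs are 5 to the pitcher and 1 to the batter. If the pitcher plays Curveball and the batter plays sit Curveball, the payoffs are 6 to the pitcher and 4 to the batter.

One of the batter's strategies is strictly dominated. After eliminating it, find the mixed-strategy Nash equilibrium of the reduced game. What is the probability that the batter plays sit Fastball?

q = 9/11

The batter's strategy sit Changeup is strictly dominated by sit Curveball: -1 > -3 and 4 > 1. Eliminate sit Changeup.
The batter's mix must leave the pitcher indifferent between Fastball and Curveball.
  the pitcher's payoff to Fastball: q·6 + (1−q)·(-3) = 9q - 3
  the pitcher's payoff to Curveball: q·4 + (1−q)·6 = -2q + 6
  9q - 3 = -2q + 6  ⇒  11q = 9  ⇒  q = 9/11.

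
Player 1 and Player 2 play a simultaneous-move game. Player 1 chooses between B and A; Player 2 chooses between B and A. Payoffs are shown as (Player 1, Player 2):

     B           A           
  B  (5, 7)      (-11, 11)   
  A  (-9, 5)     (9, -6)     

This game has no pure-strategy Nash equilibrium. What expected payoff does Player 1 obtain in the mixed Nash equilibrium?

Player 1's indifference between B and A determines Player 2's mixing probability q:
  Player 1's payoff from B: q·5 + (1−q)·(-11) = 16q - 11
  Player 1's payoff from A: q·(-9) + (1−q)·9 = -18q + 9
  16q - 11 = -18q + 9  ⇒  34q = 20  ⇒  q = 10/17.
At equilibrium Player 1 is indifferent across rows, so Player 1's payoff equals the payoff from B: (10/17)·5 + (7/17)·(-11) = -27/17.

-27/17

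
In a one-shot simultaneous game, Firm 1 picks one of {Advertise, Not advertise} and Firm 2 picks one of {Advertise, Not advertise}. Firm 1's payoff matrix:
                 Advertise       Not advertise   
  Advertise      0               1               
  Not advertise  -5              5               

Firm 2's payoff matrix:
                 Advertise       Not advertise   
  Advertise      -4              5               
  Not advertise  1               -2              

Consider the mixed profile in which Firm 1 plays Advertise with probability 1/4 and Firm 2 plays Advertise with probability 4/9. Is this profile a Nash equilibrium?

Check Firm 2's indifference given Firm 1's mix p = 1/4:
  payoff from Advertise = -1/4; payoff from Not advertise = -1/4 — equal.
Check Firm 1's indifference given Firm 2's mix q = 4/9:
  payoff from Advertise = 5/9; payoff from Not advertise = 5/9 — equal.
Both players are indifferent, so neither can profitably deviate.

Yes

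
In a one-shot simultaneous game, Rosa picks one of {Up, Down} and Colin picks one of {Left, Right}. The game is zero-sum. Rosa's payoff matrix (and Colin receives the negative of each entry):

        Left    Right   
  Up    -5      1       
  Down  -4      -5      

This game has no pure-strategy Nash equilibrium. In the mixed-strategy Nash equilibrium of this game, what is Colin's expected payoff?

Rosa's mix must leave Colin indifferent between Left and Right.
  Colin's expected payoff from Left: p·5 + (1−p)·4 = p + 4
  Colin's expected payoff from Right: p·(-1) + (1−p)·5 = -6p + 5
  p + 4 = -6p + 5  ⇒  7p = 1  ⇒  p = 1/7.
At equilibrium Colin is indifferent across columns, so Colin's payoff equals the payoff from Left: (1/7)·5 + (6/7)·4 = 29/7.

29/7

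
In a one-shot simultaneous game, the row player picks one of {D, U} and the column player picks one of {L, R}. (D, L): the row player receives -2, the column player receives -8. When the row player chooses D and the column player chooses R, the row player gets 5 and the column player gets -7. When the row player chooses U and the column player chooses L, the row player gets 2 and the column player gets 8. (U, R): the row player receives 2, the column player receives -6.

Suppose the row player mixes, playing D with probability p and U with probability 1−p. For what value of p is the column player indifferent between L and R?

p = 14/15

The column player's indifference between L and R determines the row player's mixing probability p:
  the column player's expected payoff from L: p·(-8) + (1−p)·8 = -16p + 8
  the column player's expected payoff from R: p·(-7) + (1−p)·(-6) = -p - 6
  -16p + 8 = -p - 6  ⇒  -15p = -14  ⇒  p = 14/15.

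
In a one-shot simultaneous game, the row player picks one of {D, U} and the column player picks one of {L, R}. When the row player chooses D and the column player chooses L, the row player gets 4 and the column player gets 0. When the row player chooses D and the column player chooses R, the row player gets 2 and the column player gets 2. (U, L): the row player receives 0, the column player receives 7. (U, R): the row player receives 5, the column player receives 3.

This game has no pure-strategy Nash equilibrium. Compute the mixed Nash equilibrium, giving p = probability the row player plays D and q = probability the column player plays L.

The column player's indifference between L and R determines the row player's mixing probability p:
  the column player's expected payoff from L: p·0 + (1−p)·7 = -7p + 7
  the column player's expected payoff from R: p·2 + (1−p)·3 = -p + 3
  -7p + 7 = -p + 3  ⇒  -6p = -4  ⇒  p = 2/3.
The row player's indifference between D and U determines the column player's mixing probability q:
  the row player's expected payoff from D: q·4 + (1−q)·2 = 2q + 2
  the row player's expected payoff from U: q·0 + (1−q)·5 = -5q + 5
  2q + 2 = -5q + 5  ⇒  7q = 3  ⇒  q = 3/7.

p = 2/3, q = 3/7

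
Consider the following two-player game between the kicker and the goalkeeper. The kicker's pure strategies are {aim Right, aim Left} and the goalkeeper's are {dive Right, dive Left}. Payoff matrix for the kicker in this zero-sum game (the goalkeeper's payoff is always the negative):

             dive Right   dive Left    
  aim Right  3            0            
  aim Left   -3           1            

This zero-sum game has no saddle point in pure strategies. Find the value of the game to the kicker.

The kicker's indifference between aim Right and aim Left determines the goalkeeper's mixing probability q:
  the kicker's payoff to aim Right: q·3 + (1−q)·0 = 3q
  the kicker's payoff to aim Left: q·(-3) + (1−q)·1 = -4q + 1
  3q = -4q + 1  ⇒  7q = 1  ⇒  q = 1/7.
The value is the kicker's expected payoff against this mix (using aim Right): (1/7)·3 + (6/7)·0 = 3/7.

v = 3/7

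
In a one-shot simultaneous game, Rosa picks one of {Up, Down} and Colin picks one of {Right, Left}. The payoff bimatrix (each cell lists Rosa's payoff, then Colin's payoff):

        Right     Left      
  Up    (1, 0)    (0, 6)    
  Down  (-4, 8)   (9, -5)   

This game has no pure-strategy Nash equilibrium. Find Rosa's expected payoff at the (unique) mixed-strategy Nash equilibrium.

Colin's mix must leave Rosa indifferent between Up and Down.
  Rosa's expected payoff from Up: q·1 + (1−q)·0 = q
  Rosa's expected payoff from Down: q·(-4) + (1−q)·9 = -13q + 9
  q = -13q + 9  ⇒  14q = 9  ⇒  q = 9/14.
At equilibrium Rosa is indifferent across rows, so Rosa's payoff equals the payoff from Up: (9/14)·1 + (5/14)·0 = 9/14.

9/14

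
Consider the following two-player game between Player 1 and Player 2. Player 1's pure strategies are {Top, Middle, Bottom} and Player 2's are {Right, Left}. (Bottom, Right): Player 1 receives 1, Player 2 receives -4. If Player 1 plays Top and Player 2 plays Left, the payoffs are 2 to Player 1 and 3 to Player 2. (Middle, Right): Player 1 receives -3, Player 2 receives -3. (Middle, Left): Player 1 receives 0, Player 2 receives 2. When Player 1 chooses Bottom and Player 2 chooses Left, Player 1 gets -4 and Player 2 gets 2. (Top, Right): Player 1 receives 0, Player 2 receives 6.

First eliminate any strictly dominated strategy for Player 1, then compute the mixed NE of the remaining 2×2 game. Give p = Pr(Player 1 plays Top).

p = 2/3

Player 1's strategy Middle is strictly dominated by Top: 0 > -3 and 2 > 0. Eliminate Middle.
In a mixed equilibrium Player 2 is indifferent between Right and Left; this condition fixes p.
  Player 2's payoff from Right: p·6 + (1−p)·(-4) = 10p - 4
  Player 2's payoff from Left: p·3 + (1−p)·2 = p + 2
  10p - 4 = p + 2  ⇒  9p = 6  ⇒  p = 2/3.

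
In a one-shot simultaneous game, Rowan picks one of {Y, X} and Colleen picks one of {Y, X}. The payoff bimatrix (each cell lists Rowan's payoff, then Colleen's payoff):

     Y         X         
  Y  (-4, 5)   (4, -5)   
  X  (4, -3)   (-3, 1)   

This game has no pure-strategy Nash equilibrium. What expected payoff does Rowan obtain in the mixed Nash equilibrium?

Colleen's mix must leave Rowan indifferent between Y and X.
  Rowan's payoff to Y: q·(-4) + (1−q)·4 = -8q + 4
  Rowan's payoff to X: q·4 + (1−q)·(-3) = 7q - 3
  -8q + 4 = 7q - 3  ⇒  -15q = -7  ⇒  q = 7/15.
At equilibrium Rowan is indifferent across rows, so Rowan's payoff equals the payoff from Y: (7/15)·(-4) + (8/15)·4 = 4/15.

4/15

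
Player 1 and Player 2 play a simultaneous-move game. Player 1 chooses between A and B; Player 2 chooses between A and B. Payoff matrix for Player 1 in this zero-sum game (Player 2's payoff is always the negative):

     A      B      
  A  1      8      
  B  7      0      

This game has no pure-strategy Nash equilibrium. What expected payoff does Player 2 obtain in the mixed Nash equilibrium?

-4

Player 2's indifference between A and B determines Player 1's mixing probability p:
  Player 2's payoff to A: p·(-1) + (1−p)·(-7) = 6p - 7
  Player 2's payoff to B: p·(-8) + (1−p)·0 = -8p
  6p - 7 = -8p  ⇒  14p = 7  ⇒  p = 1/2.
At equilibrium Player 2 is indifferent across columns, so Player 2's payoff equals the payoff from A: (1/2)·(-1) + (1/2)·(-7) = -4.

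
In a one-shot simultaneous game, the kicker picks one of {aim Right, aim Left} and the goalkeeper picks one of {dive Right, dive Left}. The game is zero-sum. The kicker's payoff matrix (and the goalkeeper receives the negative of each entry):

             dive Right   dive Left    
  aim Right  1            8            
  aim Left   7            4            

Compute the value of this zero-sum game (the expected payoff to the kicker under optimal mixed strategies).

For the kicker to be willing to mix, the kicker must be indifferent between aim Right and aim Left, which pins down the goalkeeper's mix.
  the kicker's expected payoff from aim Right: q·1 + (1−q)·8 = -7q + 8
  the kicker's expected payoff from aim Left: q·7 + (1−q)·4 = 3q + 4
  -7q + 8 = 3q + 4  ⇒  -10q = -4  ⇒  q = 2/5.
The value is the kicker's expected payoff against this mix (using aim Right): (2/5)·1 + (3/5)·8 = 26/5.

v = 26/5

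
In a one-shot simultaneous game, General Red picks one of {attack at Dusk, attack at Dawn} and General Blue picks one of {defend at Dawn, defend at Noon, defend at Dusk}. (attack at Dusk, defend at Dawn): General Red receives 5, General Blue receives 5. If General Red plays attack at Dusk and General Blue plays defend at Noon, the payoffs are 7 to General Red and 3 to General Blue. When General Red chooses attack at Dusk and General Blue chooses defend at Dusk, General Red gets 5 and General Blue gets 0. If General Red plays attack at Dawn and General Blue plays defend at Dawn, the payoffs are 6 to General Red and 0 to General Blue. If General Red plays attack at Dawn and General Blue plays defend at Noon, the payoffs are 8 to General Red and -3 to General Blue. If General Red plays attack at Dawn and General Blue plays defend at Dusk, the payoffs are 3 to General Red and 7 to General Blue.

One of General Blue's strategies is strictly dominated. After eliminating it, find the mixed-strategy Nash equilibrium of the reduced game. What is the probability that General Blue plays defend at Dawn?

General Blue's strategy defend at Noon is strictly dominated by defend at Dawn: 5 > 3 and 0 > -3. Eliminate defend at Noon.
For General Red to be willing to mix, General Red must be indifferent between attack at Dusk and attack at Dawn, which pins down General Blue's mix.
  General Red's payoff to attack at Dusk: q·5 + (1−q)·5 = 5
  General Red's payoff to attack at Dawn: q·6 + (1−q)·3 = 3q + 3
  5 = 3q + 3  ⇒  -3q = -2  ⇒  q = 2/3.

q = 2/3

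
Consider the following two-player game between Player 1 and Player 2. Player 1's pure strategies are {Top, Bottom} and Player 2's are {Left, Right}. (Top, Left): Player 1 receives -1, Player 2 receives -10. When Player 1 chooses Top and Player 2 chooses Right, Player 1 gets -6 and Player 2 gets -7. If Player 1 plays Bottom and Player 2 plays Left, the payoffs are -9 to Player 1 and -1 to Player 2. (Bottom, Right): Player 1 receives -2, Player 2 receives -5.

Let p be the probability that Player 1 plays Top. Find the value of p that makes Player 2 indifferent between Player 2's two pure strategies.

In a mixed equilibrium Player 2 is indifferent between Left and Right; this condition fixes p.
  Player 2's expected payoff from Left: p·(-10) + (1−p)·(-1) = -9p - 1
  Player 2's expected payoff from Right: p·(-7) + (1−p)·(-5) = -2p - 5
  -9p - 1 = -2p - 5  ⇒  -7p = -4  ⇒  p = 4/7.

p = 4/7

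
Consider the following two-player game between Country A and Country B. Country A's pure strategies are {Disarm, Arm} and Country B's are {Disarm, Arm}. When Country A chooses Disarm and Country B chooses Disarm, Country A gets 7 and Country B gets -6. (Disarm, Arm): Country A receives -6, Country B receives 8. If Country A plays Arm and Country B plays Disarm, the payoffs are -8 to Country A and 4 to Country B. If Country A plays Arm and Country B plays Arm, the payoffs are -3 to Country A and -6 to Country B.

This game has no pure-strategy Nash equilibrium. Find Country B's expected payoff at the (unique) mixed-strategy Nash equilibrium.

-1/6

Set Country B's expected payoff from Disarm equal to that from Arm:
  Country B's payoff to Disarm: p·(-6) + (1−p)·4 = -10p + 4
  Country B's payoff to Arm: p·8 + (1−p)·(-6) = 14p - 6
  -10p + 4 = 14p - 6  ⇒  -24p = -10  ⇒  p = 5/12.
At equilibrium Country B is indifferent across columns, so Country B's payoff equals the payoff from Disarm: (5/12)·(-6) + (7/12)·4 = -1/6.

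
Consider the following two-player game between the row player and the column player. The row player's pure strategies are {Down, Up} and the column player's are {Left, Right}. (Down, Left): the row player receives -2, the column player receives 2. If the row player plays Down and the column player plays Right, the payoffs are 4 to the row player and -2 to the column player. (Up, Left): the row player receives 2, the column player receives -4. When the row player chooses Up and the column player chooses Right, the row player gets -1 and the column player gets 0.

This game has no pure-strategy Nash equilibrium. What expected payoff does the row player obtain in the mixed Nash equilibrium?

Set the row player's expected payoff from Down equal to that from Up:
  the row player's expected payoff from Down: q·(-2) + (1−q)·4 = -6q + 4
  the row player's expected payoff from Up: q·2 + (1−q)·(-1) = 3q - 1
  -6q + 4 = 3q - 1  ⇒  -9q = -5  ⇒  q = 5/9.
At equilibrium the row player is indifferent across rows, so the row player's payoff equals the payoff from Down: (5/9)·(-2) + (4/9)·4 = 2/3.

2/3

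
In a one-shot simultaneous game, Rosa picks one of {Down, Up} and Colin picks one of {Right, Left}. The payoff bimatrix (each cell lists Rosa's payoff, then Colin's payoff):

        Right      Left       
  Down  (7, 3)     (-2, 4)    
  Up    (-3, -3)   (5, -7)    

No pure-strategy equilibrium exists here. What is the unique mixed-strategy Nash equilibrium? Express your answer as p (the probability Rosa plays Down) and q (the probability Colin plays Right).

p = 4/5, q = 7/17

For Colin to be willing to mix, Colin must be indifferent between Right and Left, which pins down Rosa's mix.
  Colin's payoff to Right: p·3 + (1−p)·(-3) = 6p - 3
  Colin's payoff to Left: p·4 + (1−p)·(-7) = 11p - 7
  6p - 3 = 11p - 7  ⇒  -5p = -4  ⇒  p = 4/5.
For Rosa to be willing to mix, Rosa must be indifferent between Down and Up, which pins down Colin's mix.
  Rosa's payoff to Down: q·7 + (1−q)·(-2) = 9q - 2
  Rosa's payoff to Up: q·(-3) + (1−q)·5 = -8q + 5
  9q - 2 = -8q + 5  ⇒  17q = 7  ⇒  q = 7/17.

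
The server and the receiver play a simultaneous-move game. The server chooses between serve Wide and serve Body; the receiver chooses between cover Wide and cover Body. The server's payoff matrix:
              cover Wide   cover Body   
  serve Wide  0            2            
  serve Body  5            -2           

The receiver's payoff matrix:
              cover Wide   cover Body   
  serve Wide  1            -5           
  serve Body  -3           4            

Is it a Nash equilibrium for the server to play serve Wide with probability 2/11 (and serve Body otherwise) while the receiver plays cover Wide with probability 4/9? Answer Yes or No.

No

Given the server's mix p = 2/11, the receiver's payoff from cover Wide is -25/11 but from cover Body is 26/11. The receiver strictly prefers cover Body, so the receiver would not mix.
So the proposed profile is not a Nash equilibrium.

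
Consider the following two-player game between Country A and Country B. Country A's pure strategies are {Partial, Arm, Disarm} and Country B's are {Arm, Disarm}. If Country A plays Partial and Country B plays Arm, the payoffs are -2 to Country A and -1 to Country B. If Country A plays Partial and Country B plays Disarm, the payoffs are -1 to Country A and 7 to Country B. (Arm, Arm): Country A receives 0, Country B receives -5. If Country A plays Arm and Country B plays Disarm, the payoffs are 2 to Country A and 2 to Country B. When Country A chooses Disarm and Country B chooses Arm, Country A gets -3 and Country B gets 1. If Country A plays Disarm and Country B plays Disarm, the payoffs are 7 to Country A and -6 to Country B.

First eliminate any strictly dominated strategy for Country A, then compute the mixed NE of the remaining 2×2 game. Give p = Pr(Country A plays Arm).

p = 1/2

Country A's strategy Partial is strictly dominated by Arm: 0 > -2 and 2 > -1. Eliminate Partial.
Country B's indifference between Arm and Disarm determines Country A's mixing probability p:
  Country B's payoff to Arm: p·(-5) + (1−p)·1 = -6p + 1
  Country B's payoff to Disarm: p·2 + (1−p)·(-6) = 8p - 6
  -6p + 1 = 8p - 6  ⇒  -14p = -7  ⇒  p = 1/2.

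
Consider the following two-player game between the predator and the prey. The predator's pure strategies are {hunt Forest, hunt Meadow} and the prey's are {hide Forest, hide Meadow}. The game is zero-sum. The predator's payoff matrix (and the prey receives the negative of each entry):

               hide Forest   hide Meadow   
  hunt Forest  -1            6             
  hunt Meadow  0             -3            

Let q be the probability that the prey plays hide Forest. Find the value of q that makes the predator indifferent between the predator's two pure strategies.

q = 9/10

The prey's mix must leave the predator indifferent between hunt Forest and hunt Meadow.
  the predator's payoff to hunt Forest: q·(-1) + (1−q)·6 = -7q + 6
  the predator's payoff to hunt Meadow: q·0 + (1−q)·(-3) = 3q - 3
  -7q + 6 = 3q - 3  ⇒  -10q = -9  ⇒  q = 9/10.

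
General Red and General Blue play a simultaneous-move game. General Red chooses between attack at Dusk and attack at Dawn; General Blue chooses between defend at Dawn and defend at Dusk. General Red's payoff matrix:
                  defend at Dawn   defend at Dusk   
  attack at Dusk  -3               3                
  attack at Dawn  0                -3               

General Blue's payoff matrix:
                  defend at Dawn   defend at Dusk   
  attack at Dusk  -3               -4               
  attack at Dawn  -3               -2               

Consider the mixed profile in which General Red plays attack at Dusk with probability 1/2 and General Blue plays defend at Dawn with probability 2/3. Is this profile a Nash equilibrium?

Check General Blue's indifference given General Red's mix p = 1/2:
  payoff from defend at Dawn = -3; payoff from defend at Dusk = -3 — equal.
Check General Red's indifference given General Blue's mix q = 2/3:
  payoff from attack at Dusk = -1; payoff from attack at Dawn = -1 — equal.
Both players are indifferent, so neither can profitably deviate.

Yes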